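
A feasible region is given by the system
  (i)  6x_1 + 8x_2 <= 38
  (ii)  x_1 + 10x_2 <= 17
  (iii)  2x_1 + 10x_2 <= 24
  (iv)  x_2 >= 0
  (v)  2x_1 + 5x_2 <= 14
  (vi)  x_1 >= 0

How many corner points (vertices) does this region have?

The feasible vertices (each the meet of two boundaries and inside every other half-plane) are:
  (19/3, 0)
  (39/7, 4/7)
  (11/3, 4/3)
  (0, 17/10)
  (0, 0)

5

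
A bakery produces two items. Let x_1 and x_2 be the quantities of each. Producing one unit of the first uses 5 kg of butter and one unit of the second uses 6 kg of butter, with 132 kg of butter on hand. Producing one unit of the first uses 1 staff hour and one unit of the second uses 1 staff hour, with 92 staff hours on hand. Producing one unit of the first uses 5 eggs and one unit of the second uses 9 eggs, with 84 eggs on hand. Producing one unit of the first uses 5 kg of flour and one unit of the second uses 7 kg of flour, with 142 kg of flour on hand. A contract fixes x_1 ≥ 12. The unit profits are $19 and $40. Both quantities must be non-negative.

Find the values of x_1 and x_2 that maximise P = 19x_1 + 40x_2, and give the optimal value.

x_1 = 12, x_2 = 8/3, maximum P = 1004/3

Feasible corners and P = 19x_1 + 40x_2:
  (84/5, 0) → P = 1596/5
  (12, 0) → P = 228
  (12, 8/3) → P = 1004/3

At the optimal vertex, 5x_1 + 9x_2 = 84 and x_1 = 12.
Solving simultaneously gives x_1 = 12, x_2 = 8/3.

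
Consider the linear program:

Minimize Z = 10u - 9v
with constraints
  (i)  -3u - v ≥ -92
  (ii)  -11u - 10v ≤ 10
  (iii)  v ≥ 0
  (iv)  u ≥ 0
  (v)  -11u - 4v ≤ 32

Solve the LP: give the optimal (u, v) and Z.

u = 0, v = 92, minimum Z = -828

Vertices and Z = 10u - 9v:
  (92/3, 0) → Z = 920/3
  (0, 92) → Z = -828
  (0, 0) → Z = 0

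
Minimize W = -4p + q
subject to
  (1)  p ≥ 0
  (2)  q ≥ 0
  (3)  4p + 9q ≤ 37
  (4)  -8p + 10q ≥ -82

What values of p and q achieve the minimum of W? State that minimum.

Vertices and W = -4p + q:
  (0, 0) → W = 0
  (0, 37/9) → W = 37/9
  (37/4, 0) → W = -37

The binding constraints are q = 0 and 4p + 9q = 37.
Solving simultaneously gives p = 37/4, q = 0.

p = 37/4, q = 0, minimum W = -37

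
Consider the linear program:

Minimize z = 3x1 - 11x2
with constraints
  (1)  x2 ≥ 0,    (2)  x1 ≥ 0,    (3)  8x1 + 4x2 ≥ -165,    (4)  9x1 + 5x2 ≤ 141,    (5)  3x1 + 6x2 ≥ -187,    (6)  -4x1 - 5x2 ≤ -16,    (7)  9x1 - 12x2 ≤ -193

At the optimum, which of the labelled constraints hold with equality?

Extreme points and z = 3x1 - 11x2:
  (0, 141/5) → z = -1551/5
  (0, 193/12) → z = -2123/12
  (727/153, 334/17) → z = -10295/51

The minimum is at (0, 141/5). Substituting into each constraint, equality holds for (2) and (4); the remaining constraints have slack.

(2) and (4)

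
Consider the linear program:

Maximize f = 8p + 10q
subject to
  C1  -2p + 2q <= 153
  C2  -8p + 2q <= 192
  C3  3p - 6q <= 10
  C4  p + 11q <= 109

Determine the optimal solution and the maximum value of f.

Extreme points and f = 8p + 10q:
  (-586/21, -328/21) → f = -2656/7
  (-947/45, 532/45) → f = -752/15
  (764/39, 317/39) → f = 238

The optimum lies where 3p - 6q = 10 and p + 11q = 109.
Solving simultaneously gives p = 764/39, q = 317/39.

p = 764/39, q = 317/39, maximum f = 238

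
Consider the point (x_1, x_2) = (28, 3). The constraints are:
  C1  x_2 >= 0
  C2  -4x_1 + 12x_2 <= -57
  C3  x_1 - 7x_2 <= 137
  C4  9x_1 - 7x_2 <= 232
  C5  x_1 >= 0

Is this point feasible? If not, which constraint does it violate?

feasible

C1: 3 ≥ 0 ✓
C2: -76 ≤ -57 ✓
C3: 7 ≤ 137 ✓
C4: 231 ≤ 232 ✓
C5: 28 ≥ 0 ✓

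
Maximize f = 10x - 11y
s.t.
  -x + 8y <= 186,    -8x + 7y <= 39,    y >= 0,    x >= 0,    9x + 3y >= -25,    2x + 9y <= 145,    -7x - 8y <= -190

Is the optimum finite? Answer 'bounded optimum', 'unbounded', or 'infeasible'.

Corner points and f = 10x - 11y:
  (145/2, 0) → f = 725
  (190/7, 0) → f = 1900/7
  (550/47, 635/47) → f = -1485/47
The feasible region has finitely many vertices and no improving ray; the maximum is 725 at (145/2, 0).

bounded optimum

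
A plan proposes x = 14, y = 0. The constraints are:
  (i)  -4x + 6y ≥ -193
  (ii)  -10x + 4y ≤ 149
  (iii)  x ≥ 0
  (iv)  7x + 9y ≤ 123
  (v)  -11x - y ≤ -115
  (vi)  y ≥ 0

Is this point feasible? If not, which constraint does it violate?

feasible

(i): -56 ≥ -193 ✓
(ii): -140 ≤ 149 ✓
(iii): 14 ≥ 0 ✓
(iv): 98 ≤ 123 ✓
(v): -154 ≤ -115 ✓
(vi): 0 ≥ 0 ✓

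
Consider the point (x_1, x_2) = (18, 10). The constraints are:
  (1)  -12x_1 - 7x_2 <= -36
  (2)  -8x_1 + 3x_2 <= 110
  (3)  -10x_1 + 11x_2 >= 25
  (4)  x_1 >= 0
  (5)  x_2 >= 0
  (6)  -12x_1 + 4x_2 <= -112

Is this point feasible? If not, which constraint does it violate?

Constraint (3): -10x_1 + 11x_2 = -70, which is not ≥ 25. All other constraints are satisfied.

not feasible — violates (3)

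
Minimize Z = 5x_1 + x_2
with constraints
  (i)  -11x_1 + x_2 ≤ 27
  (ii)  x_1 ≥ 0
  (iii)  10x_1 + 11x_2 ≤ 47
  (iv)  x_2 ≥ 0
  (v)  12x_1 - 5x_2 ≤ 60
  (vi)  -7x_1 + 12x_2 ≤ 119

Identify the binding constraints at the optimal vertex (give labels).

(ii) and (iv)

Feasible corners and Z = 5x_1 + x_2:
  (0, 47/11) → Z = 47/11
  (0, 0) → Z = 0
  (47/10, 0) → Z = 47/2

The minimum is at (0, 0). Substituting into each constraint, equality holds for (ii) and (iv); the remaining constraints have slack.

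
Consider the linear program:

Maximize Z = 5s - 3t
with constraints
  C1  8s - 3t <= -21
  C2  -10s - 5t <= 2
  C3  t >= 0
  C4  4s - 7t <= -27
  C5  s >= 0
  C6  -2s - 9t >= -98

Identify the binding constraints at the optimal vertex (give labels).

Vertices and Z = 5s - 3t:
  (0, 7) → Z = -21
  (35/26, 413/39) → Z = -651/26
  (0, 98/9) → Z = -98/3

The maximum is at (0, 7). Substituting into each constraint, equality holds for C1 and C5; the remaining constraints have slack.

C1 and C5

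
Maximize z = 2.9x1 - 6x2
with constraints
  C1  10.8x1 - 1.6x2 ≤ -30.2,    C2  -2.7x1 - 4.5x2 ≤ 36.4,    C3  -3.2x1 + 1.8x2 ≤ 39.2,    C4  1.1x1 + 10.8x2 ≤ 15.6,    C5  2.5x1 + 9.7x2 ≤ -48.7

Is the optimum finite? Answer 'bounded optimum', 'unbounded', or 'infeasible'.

bounded optimum

Extreme points and z = 2.9x1 - 6x2:
  (-9707/2646, -577/98) → z = 653237/26460
  (-18543/5438, -22523/5438) → z = 813633/54380
  (-13393/1494, -4049/1494) → z = -145457/14940
The feasible region has finitely many vertices and no improving ray; the maximum is 653237/26460 at (-9707/2646, -577/98).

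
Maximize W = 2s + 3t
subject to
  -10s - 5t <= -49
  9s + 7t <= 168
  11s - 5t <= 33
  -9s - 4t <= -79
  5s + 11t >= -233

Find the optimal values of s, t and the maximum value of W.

s = -119/27, t = 89/3, maximum W = 2165/27

Vertices and W = 2s + 3t:
  (1071/122, 1551/122) → W = 6795/122
  (-119/27, 89/3) → W = 2165/27
  (527/89, 572/89) → W = 2770/89

The binding constraints are 9s + 7t = 168 and -9s - 4t = -79.
Solving simultaneously gives s = -119/27, t = 89/3.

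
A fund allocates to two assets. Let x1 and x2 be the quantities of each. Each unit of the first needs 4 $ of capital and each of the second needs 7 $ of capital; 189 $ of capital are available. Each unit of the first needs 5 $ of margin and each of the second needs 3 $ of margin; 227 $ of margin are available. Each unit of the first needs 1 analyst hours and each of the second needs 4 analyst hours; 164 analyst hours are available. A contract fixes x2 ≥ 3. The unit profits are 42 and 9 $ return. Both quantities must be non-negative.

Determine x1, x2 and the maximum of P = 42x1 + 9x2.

x1 = 42, x2 = 3, maximum P = 1791

Extreme points and P = 42x1 + 9x2:
  (0, 27) → P = 243
  (0, 3) → P = 27
  (42, 3) → P = 1791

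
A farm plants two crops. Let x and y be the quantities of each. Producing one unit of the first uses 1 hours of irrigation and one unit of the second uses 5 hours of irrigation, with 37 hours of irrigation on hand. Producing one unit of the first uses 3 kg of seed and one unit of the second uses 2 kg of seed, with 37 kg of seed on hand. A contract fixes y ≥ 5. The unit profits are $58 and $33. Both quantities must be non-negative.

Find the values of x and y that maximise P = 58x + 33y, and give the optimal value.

x = 9, y = 5, maximum P = 687

The optimum lies where 3x + 2y = 37 and y = 5.
Solving simultaneously gives x = 9, y = 5.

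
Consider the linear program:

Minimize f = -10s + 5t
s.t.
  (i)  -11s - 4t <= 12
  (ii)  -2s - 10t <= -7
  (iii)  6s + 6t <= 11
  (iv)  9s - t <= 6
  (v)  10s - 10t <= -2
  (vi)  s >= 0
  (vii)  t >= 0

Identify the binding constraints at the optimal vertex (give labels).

Feasible corners and f = -10s + 5t:
  (5/12, 37/60) → f = -13/12
  (0, 7/10) → f = 7/2
  (47/60, 21/20) → f = -31/12
  (0, 11/6) → f = 55/6
  (31/40, 39/40) → f = -23/8

The minimum is at (31/40, 39/40). Substituting into each constraint, equality holds for (iv) and (v); the remaining constraints have slack.

(iv) and (v)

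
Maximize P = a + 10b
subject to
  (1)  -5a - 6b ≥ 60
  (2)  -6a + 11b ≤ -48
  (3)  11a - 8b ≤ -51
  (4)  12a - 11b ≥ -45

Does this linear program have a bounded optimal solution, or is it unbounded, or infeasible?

Vertices and P = a + 10b:
  (-945/73, -834/73) → P = -9285/73
  (-31/2, -141/11) → P = -3161/22
The feasible region has finitely many vertices and no improving ray; the maximum is -9285/73 at (-945/73, -834/73).

bounded optimum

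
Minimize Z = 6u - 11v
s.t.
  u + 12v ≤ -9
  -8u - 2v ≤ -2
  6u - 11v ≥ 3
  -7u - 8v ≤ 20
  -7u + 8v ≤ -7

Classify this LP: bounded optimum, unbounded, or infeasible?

Extreme points and Z = 6u - 11v:
  (21/47, -37/47) → Z = 533/47
  (28/25, -87/25) → Z = 45
The feasible region has finitely many vertices and no improving ray; the minimum is 533/47 at (21/47, -37/47).

bounded optimum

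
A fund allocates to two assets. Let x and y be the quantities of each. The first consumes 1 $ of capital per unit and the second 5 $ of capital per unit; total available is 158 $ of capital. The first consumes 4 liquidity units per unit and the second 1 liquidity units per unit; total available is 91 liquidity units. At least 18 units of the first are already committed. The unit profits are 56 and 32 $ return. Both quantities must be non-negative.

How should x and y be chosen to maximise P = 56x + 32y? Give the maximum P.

Corner points and P = 56x + 32y:
  (91/4, 0) → P = 1274
  (18, 0) → P = 1008
  (18, 19) → P = 1616

x = 18, y = 19, maximum P = 1616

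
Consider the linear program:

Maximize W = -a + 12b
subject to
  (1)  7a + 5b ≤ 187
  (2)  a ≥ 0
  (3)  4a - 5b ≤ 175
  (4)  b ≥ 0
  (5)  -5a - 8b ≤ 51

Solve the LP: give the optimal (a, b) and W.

a = 0, b = 187/5, maximum W = 2244/5

At the optimal vertex, 7a + 5b = 187 and a = 0.
Solving simultaneously gives a = 0, b = 187/5.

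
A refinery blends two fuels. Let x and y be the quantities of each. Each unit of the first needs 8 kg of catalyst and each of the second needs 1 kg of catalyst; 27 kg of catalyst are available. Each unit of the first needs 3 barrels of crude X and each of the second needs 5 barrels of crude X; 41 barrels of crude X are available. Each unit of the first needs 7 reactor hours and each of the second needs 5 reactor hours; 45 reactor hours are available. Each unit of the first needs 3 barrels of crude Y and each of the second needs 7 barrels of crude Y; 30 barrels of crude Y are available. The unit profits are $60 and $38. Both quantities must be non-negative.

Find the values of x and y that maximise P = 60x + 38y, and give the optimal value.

x = 3, y = 3, maximum P = 294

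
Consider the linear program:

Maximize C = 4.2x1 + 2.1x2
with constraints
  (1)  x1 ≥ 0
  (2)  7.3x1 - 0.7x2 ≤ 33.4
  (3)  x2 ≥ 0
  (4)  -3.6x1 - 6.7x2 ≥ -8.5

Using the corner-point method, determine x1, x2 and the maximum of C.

x1 = 85/36, x2 = 0, maximum C = 119/12

Feasible corners and C = 4.2x1 + 2.1x2:
  (0, 0) → C = 0
  (0, 85/67) → C = 357/134
  (85/36, 0) → C = 119/12

At the optimal vertex, x2 = 0 and -3.6x1 - 6.7x2 = -8.5.
Solving simultaneously gives x1 = 85/36, x2 = 0.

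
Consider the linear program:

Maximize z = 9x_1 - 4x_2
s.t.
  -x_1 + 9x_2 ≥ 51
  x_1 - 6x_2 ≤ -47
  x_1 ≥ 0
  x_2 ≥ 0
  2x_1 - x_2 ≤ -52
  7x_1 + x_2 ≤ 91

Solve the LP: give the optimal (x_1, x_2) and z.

x_1 = 13/3, x_2 = 182/3, maximum z = -611/3

Vertices and z = 9x_1 - 4x_2:
  (0, 52) → z = -208
  (0, 91) → z = -364
  (13/3, 182/3) → z = -611/3

The optimum lies where 2x_1 - x_2 = -52 and 7x_1 + x_2 = 91.
Solving simultaneously gives x_1 = 13/3, x_2 = 182/3.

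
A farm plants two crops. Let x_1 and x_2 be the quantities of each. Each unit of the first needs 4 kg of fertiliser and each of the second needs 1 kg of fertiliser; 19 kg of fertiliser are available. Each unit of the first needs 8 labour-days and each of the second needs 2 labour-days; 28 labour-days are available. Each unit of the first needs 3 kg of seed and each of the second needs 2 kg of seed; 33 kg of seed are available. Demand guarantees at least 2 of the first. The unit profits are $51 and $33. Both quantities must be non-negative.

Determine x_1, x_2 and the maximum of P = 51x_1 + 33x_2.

Corner points and P = 51x_1 + 33x_2:
  (7/2, 0) → P = 357/2
  (2, 0) → P = 102
  (2, 6) → P = 300

x_1 = 2, x_2 = 6, maximum P = 300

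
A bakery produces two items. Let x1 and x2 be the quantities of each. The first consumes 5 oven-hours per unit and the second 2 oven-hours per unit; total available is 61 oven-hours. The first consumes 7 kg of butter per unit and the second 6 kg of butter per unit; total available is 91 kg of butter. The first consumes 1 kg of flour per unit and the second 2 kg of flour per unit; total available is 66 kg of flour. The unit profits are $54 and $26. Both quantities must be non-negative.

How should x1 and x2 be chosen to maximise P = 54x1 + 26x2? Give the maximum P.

x1 = 23/2, x2 = 7/4, maximum P = 1333/2

The optimum lies where 5x1 + 2x2 = 61 and 7x1 + 6x2 = 91.
Solving simultaneously gives x1 = 23/2, x2 = 7/4.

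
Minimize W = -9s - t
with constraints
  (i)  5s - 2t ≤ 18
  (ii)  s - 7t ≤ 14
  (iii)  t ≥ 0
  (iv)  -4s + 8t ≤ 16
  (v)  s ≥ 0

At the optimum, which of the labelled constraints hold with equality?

(i) and (iv)

Corner points and W = -9s - t:
  (18/5, 0) → W = -162/5
  (11/2, 19/4) → W = -217/4
  (0, 0) → W = 0
  (0, 2) → W = -2

The minimum is at (11/2, 19/4). Substituting into each constraint, equality holds for (i) and (iv); the remaining constraints have slack.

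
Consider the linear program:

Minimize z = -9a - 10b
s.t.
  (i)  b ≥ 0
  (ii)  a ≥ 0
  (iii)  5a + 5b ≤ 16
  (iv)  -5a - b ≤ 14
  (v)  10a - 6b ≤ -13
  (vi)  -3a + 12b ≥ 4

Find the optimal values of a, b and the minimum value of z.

Extreme points and z = -9a - 10b:
  (0, 16/5) → z = -32
  (0, 13/6) → z = -65/3
  (31/80, 45/16) → z = -2529/80

At the optimal vertex, a = 0 and 5a + 5b = 16.
Solving simultaneously gives a = 0, b = 16/5.

a = 0, b = 16/5, minimum z = -32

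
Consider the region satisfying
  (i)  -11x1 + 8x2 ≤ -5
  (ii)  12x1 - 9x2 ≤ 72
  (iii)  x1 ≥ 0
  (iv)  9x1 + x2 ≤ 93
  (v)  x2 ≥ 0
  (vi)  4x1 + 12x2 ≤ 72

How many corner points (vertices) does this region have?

Pairwise boundary intersections that survive every other constraint:
  (5/11, 0)
  (159/41, 193/41)
  (6, 0)
  (42/5, 16/5)

4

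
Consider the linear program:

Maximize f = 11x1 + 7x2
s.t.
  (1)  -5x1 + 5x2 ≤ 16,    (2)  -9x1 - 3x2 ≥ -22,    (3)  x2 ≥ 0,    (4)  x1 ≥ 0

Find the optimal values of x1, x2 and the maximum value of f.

x1 = 31/30, x2 = 127/30, maximum f = 41

Feasible corners and f = 11x1 + 7x2:
  (31/30, 127/30) → f = 41
  (0, 16/5) → f = 112/5
  (22/9, 0) → f = 242/9
  (0, 0) → f = 0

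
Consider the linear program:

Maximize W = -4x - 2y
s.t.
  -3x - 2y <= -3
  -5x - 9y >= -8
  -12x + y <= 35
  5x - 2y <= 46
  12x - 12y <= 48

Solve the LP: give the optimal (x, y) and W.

Corner points and W = -4x - 2y:
  (11/17, 9/17) → W = -62/17
  (11/5, -9/5) → W = -26/5
  (22/7, -6/7) → W = -76/7

The binding constraints are -3x - 2y = -3 and -5x - 9y = -8.
Solving simultaneously gives x = 11/17, y = 9/17.

x = 11/17, y = 9/17, maximum W = -62/17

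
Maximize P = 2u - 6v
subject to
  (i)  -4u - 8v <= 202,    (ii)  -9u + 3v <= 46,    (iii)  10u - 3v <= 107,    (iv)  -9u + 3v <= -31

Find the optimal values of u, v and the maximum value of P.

u = 125/46, v = -612/23, maximum P = 3797/23

Vertices and P = 2u - 6v:
  (125/46, -612/23) → P = 3797/23
  (-179/42, -971/42) → P = 2734/21
  (76, 653/3) → P = -1154

The binding constraints are -4u - 8v = 202 and 10u - 3v = 107.
Solving simultaneously gives u = 125/46, v = -612/23.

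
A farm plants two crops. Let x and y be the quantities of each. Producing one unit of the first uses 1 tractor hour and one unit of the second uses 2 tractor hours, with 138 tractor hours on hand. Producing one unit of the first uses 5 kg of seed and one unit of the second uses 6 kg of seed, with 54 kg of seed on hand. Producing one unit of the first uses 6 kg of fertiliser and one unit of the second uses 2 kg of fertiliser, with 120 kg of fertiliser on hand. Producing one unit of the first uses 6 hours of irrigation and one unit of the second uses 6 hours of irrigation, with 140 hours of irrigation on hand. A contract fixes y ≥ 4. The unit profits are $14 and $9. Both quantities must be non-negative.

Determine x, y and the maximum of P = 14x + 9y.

The optimum lies where 5x + 6y = 54 and y = 4.
Solving simultaneously gives x = 6, y = 4.

x = 6, y = 4, maximum P = 120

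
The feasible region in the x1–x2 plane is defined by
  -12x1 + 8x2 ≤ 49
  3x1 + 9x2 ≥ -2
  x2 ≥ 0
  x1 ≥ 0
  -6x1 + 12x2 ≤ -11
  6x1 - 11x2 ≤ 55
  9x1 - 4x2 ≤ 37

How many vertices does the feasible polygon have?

3

Of the 21 pairwise boundary intersections, those satisfying every inequality are:
  (11/6, 0)
  (37/9, 0)
  (100/21, 41/28)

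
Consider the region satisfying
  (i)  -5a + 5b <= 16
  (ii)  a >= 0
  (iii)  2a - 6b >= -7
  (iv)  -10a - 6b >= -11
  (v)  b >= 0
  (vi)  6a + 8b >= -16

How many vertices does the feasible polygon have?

4

Of the 15 pairwise boundary intersections, those satisfying every inequality are:
  (0, 7/6)
  (0, 0)
  (1/3, 23/18)
  (11/10, 0)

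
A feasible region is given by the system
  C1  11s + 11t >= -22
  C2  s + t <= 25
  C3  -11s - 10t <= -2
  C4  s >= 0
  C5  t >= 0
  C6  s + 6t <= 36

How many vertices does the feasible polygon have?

The feasible vertices (each the meet of two boundaries and inside every other half-plane) are:
  (25, 0)
  (114/5, 11/5)
  (0, 1/5)
  (2/11, 0)
  (0, 6)

5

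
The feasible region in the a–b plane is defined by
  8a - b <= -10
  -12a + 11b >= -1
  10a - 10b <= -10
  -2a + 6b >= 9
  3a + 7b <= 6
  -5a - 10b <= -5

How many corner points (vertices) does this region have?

4

Pairwise boundary intersections that survive every other constraint:
  (-51/46, 26/23)
  (-64/59, 78/59)
  (-6/5, 11/10)
  (-5, 3)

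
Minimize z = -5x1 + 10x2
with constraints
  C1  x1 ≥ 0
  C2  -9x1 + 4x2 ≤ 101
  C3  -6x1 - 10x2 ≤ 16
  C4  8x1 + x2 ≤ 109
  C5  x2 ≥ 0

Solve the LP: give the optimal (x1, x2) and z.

x1 = 109/8, x2 = 0, minimum z = -545/8

Feasible corners and z = -5x1 + 10x2:
  (0, 101/4) → z = 505/2
  (0, 0) → z = 0
  (335/41, 1789/41) → z = 16215/41
  (109/8, 0) → z = -545/8

At the optimal vertex, 8x1 + x2 = 109 and x2 = 0.
Solving simultaneously gives x1 = 109/8, x2 = 0.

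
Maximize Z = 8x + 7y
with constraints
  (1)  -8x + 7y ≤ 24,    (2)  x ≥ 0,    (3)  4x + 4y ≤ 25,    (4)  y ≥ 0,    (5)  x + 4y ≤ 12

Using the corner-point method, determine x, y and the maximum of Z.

x = 25/4, y = 0, maximum Z = 50

Vertices and Z = 8x + 7y:
  (0, 0) → Z = 0
  (0, 3) → Z = 21
  (25/4, 0) → Z = 50
  (13/3, 23/12) → Z = 577/12

The optimum lies where 4x + 4y = 25 and y = 0.
Solving simultaneously gives x = 25/4, y = 0.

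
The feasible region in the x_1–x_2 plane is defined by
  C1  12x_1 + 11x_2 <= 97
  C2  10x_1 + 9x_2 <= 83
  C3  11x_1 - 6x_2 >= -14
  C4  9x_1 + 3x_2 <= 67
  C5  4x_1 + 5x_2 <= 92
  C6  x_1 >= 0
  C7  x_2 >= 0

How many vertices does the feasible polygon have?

Intersecting each pair of boundary lines and keeping only the points that satisfy every inequality leaves:
  (428/193, 1235/193)
  (446/63, 23/21)
  (0, 7/3)
  (67/9, 0)
  (0, 0)

5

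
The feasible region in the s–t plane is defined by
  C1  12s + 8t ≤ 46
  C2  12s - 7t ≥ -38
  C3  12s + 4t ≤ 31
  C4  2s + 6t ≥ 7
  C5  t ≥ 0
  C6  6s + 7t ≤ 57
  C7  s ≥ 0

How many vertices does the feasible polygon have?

Intersecting each pair of boundary lines and keeping only the points that satisfy every inequality leaves:
  (1/10, 28/5)
  (4/3, 15/4)
  (0, 38/7)
  (79/32, 11/32)
  (0, 7/6)

5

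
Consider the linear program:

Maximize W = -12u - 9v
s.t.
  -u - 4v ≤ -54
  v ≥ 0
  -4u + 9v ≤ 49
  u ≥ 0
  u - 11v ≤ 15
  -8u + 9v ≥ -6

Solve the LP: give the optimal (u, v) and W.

u = 58/5, v = 53/5, maximum W = -1173/5

Vertices and W = -12u - 9v:
  (58/5, 53/5) → W = -1173/5
  (510/41, 426/41) → W = -9954/41
  (55/4, 104/9) → W = -269

The optimum lies where -u - 4v = -54 and -4u + 9v = 49.
Solving simultaneously gives u = 58/5, v = 53/5.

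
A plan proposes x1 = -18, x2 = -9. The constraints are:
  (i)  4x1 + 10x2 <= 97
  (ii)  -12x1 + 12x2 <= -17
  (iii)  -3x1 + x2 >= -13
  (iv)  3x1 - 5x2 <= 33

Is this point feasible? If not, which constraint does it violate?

not feasible — violates (ii)

Constraint (ii): -12x1 + 12x2 = 108, which is not ≤ -17. All other constraints are satisfied.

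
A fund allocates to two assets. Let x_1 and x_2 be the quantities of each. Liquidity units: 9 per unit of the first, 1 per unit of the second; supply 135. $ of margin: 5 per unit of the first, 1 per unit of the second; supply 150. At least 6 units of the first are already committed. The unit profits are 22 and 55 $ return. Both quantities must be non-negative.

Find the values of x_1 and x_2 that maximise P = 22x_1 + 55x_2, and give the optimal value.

Corner points and P = 22x_1 + 55x_2:
  (15, 0) → P = 330
  (6, 0) → P = 132
  (6, 81) → P = 4587

x_1 = 6, x_2 = 81, maximum P = 4587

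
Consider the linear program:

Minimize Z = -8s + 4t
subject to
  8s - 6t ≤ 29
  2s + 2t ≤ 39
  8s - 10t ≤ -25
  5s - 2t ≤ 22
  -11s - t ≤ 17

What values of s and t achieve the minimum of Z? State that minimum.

s = 135/17, t = 301/34, minimum Z = -478/17

At the optimal vertex, 8s - 10t = -25 and 5s - 2t = 22.
Solving simultaneously gives s = 135/17, t = 301/34.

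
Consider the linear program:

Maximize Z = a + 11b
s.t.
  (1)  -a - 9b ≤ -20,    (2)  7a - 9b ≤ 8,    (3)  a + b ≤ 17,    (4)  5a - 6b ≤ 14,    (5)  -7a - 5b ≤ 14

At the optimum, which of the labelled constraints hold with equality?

Corner points and Z = a + 11b:
  (7/2, 11/6) → Z = 71/3
  (-113/29, 77/29) → Z = 734/29
  (161/16, 111/16) → Z = 691/8
  (-99/2, 133/2) → Z = 682

The maximum is at (-99/2, 133/2). Substituting into each constraint, equality holds for (3) and (5); the remaining constraints have slack.

(3) and (5)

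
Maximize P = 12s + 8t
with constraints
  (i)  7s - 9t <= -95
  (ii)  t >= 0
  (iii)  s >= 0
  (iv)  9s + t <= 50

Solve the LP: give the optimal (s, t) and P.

The binding constraints are s = 0 and 9s + t = 50.
Solving simultaneously gives s = 0, t = 50.

s = 0, t = 50, maximum P = 400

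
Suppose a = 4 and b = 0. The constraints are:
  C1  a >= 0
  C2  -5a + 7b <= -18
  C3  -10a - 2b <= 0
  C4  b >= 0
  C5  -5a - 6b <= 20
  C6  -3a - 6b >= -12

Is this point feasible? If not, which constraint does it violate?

C1: 4 ≥ 0 ✓
C2: -20 ≤ -18 ✓
C3: -40 ≤ 0 ✓
C4: 0 ≥ 0 ✓
C5: -20 ≤ 20 ✓
C6: -12 ≥ -12 ✓

feasible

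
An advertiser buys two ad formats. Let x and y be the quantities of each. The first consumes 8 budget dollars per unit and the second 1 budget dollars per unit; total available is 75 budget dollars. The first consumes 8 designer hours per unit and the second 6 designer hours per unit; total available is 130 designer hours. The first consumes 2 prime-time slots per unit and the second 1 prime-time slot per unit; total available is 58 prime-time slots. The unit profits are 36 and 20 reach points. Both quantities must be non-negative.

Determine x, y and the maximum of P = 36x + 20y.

x = 8, y = 11, maximum P = 508

Feasible corners and P = 36x + 20y:
  (0, 0) → P = 0
  (0, 65/3) → P = 1300/3
  (75/8, 0) → P = 675/2
  (8, 11) → P = 508

At the optimal vertex, 8x + y = 75 and 8x + 6y = 130.
Solving simultaneously gives x = 8, y = 11.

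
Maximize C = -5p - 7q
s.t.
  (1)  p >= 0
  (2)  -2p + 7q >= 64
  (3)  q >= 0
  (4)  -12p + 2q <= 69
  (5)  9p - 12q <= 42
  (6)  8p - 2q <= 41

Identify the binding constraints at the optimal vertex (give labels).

Corner points and C = -5p - 7q:
  (0, 64/7) → C = -64
  (0, 69/2) → C = -483/2
  (415/52, 297/26) → C = -6233/52
The feasible region is unbounded (it extends along (1, 4), (1, 6)), but C strictly decreases along every unbounded feasible direction, so there is no improving ray and the maximum is attained at a vertex.

The maximum is at (0, 64/7). Substituting into each constraint, equality holds for (1) and (2); the remaining constraints have slack.

(1) and (2)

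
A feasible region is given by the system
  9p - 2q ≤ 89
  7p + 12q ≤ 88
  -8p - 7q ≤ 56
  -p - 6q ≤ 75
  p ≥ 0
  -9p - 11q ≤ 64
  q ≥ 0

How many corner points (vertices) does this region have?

Of the 21 pairwise boundary intersections, those satisfying every inequality are:
  (622/61, 169/122)
  (89/9, 0)
  (0, 22/3)
  (0, 0)

4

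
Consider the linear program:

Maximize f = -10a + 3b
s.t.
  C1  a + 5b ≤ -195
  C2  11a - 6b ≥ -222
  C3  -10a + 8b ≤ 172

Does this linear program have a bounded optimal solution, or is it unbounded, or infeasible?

From the feasible point (-2280/61, -1923/61), moving in the direction (-6, -11) keeps every constraint satisfied while f increases without bound.

unbounded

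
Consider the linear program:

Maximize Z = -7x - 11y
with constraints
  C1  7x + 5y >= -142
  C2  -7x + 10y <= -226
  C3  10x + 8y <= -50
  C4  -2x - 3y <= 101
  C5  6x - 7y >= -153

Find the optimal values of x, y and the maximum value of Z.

At the optimal vertex, 10x + 8y = -50 and -2x - 3y = 101.
Solving simultaneously gives x = 47, y = -65.

x = 47, y = -65, maximum Z = 386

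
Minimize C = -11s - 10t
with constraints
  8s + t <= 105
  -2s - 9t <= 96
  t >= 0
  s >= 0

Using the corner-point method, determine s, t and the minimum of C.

s = 0, t = 105, minimum C = -1050

Feasible corners and C = -11s - 10t:
  (105/8, 0) → C = -1155/8
  (0, 105) → C = -1050
  (0, 0) → C = 0

At the optimal vertex, 8s + t = 105 and s = 0.
Solving simultaneously gives s = 0, t = 105.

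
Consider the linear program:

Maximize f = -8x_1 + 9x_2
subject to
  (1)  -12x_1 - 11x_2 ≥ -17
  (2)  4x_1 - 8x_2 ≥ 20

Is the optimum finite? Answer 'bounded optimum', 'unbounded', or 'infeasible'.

From the feasible point (89/35, -43/35), moving in the direction (-8, -4) keeps every constraint satisfied while f increases without bound.

unbounded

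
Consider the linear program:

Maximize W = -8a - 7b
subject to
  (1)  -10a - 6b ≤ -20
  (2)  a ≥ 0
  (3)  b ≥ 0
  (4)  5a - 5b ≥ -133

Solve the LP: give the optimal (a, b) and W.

Corner points and W = -8a - 7b:
  (0, 10/3) → W = -70/3
  (2, 0) → W = -16
  (0, 133/5) → W = -931/5
The feasible region is unbounded (it extends along (1, 1), (1, 0)), but W strictly decreases along every unbounded feasible direction, so there is no improving ray and the maximum is attained at a vertex.

The binding constraints are -10a - 6b = -20 and b = 0.
Solving simultaneously gives a = 2, b = 0.

a = 2, b = 0, maximum W = -16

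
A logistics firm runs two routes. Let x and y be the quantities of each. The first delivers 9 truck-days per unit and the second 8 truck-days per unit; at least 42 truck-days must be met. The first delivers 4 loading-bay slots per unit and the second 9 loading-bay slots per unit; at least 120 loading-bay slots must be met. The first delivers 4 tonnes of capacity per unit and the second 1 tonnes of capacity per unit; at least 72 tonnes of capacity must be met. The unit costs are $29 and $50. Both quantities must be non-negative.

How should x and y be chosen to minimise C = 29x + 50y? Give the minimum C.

Extreme points and C = 29x + 50y:
  (0, 72) → C = 3600
  (30, 0) → C = 870
  (33/2, 6) → C = 1557/2
The feasible region is unbounded (it extends along (0, 1), (1, 0)), but C strictly increases along every unbounded feasible direction, so there is no improving ray and the minimum is attained at a vertex.

x = 33/2, y = 6, minimum C = 1557/2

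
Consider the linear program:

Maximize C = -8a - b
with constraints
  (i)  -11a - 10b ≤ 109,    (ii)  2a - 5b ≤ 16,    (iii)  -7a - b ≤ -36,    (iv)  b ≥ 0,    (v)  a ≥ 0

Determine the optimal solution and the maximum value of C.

Feasible corners and C = -8a - b:
  (8, 0) → C = -64
  (36/7, 0) → C = -288/7
  (0, 36) → C = -36
The feasible region is unbounded (it extends along (0, 1), (5, 2)), but C strictly decreases along every unbounded feasible direction, so there is no improving ray and the maximum is attained at a vertex.

a = 0, b = 36, maximum C = -36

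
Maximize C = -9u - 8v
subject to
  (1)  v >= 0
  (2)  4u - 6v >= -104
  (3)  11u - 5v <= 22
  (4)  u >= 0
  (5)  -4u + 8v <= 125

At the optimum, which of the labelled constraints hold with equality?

Corner points and C = -9u - 8v:
  (2, 0) → C = -18
  (0, 0) → C = 0
  (801/68, 1463/68) → C = -18913/68
  (0, 125/8) → C = -125

The maximum is at (0, 0). Substituting into each constraint, equality holds for (1) and (4); the remaining constraints have slack.

(1) and (4)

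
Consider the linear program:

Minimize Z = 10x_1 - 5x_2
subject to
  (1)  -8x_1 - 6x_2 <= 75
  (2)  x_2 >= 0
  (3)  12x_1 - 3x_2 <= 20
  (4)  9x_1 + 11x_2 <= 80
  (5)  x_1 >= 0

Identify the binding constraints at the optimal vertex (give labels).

(4) and (5)

Extreme points and Z = 10x_1 - 5x_2:
  (5/3, 0) → Z = 50/3
  (0, 0) → Z = 0
  (460/159, 260/53) → Z = 700/159
  (0, 80/11) → Z = -400/11

The minimum is at (0, 80/11). Substituting into each constraint, equality holds for (4) and (5); the remaining constraints have slack.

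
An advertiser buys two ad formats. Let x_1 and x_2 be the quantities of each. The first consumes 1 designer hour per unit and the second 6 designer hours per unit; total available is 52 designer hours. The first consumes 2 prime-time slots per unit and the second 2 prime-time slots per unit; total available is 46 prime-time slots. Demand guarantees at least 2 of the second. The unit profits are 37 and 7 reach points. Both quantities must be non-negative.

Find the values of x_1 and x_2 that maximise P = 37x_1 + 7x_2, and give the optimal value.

x_1 = 21, x_2 = 2, maximum P = 791

Feasible corners and P = 37x_1 + 7x_2:
  (0, 26/3) → P = 182/3
  (0, 2) → P = 14
  (86/5, 29/5) → P = 677
  (21, 2) → P = 791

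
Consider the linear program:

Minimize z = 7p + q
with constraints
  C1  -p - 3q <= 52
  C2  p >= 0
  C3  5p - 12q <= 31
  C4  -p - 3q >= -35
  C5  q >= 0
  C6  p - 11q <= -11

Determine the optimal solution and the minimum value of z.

Feasible corners and z = 7p + q:
  (0, 35/3) → z = 35/3
  (0, 1) → z = 1
  (19, 16/3) → z = 415/3
  (11, 2) → z = 79

At the optimal vertex, p = 0 and p - 11q = -11.
Solving simultaneously gives p = 0, q = 1.

p = 0, q = 1, minimum z = 1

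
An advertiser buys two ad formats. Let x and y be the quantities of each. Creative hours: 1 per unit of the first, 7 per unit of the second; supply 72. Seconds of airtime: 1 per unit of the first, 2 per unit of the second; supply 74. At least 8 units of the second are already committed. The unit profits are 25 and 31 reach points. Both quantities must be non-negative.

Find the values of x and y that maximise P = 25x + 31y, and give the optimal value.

The binding constraints are x + 7y = 72 and y = 8.
Solving simultaneously gives x = 16, y = 8.

x = 16, y = 8, maximum P = 648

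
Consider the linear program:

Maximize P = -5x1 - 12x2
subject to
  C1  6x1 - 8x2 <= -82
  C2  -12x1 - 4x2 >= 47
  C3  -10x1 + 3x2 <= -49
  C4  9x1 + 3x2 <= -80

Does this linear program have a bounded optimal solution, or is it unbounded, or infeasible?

infeasible

The boundaries 6x1 - 8x2 = -82 and 9x1 + 3x2 = -80 meet at (-443/45, 43/15), but that point violates -10x1 + 3x2 ≤ -49. Every candidate vertex is excluded by some other constraint, so the feasible region is empty.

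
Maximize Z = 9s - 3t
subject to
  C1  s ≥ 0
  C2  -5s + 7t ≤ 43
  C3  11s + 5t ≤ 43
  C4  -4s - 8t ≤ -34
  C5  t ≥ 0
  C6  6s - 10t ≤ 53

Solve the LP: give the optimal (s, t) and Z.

s = 87/34, t = 101/34, maximum Z = 240/17

Vertices and Z = 9s - 3t:
  (0, 43/7) → Z = -129/7
  (0, 17/4) → Z = -51/4
  (43/51, 344/51) → Z = -215/17
  (87/34, 101/34) → Z = 240/17

The binding constraints are 11s + 5t = 43 and -4s - 8t = -34.
Solving simultaneously gives s = 87/34, t = 101/34.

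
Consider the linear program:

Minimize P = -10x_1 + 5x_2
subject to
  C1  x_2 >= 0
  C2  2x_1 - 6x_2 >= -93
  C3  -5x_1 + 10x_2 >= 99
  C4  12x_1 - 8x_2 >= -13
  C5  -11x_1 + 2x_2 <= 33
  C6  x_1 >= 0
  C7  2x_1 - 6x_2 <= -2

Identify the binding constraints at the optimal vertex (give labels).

Extreme points and P = -10x_1 + 5x_2:
  (168/5, 267/10) → P = -405/2
  (333/28, 545/28) → P = -605/28
  (331/40, 1123/80) → P = -201/16

The minimum is at (168/5, 267/10). Substituting into each constraint, equality holds for C2 and C3; the remaining constraints have slack.

C2 and C3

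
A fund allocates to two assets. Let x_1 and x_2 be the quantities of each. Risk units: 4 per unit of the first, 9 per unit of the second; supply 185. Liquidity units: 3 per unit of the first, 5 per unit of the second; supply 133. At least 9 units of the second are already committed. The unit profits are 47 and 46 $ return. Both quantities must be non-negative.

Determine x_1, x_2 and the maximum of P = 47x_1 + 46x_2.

At the optimal vertex, 4x_1 + 9x_2 = 185 and x_2 = 9.
Solving simultaneously gives x_1 = 26, x_2 = 9.

x_1 = 26, x_2 = 9, maximum P = 1636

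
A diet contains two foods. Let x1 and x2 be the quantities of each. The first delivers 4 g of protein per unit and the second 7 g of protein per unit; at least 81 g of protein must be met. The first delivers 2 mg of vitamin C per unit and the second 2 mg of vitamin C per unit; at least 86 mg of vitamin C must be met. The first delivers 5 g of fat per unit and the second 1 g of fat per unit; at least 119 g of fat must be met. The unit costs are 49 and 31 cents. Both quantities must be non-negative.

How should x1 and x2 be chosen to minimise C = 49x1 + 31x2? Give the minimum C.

x1 = 19, x2 = 24, minimum C = 1675

Vertices and C = 49x1 + 31x2:
  (0, 119) → C = 3689
  (43, 0) → C = 2107
  (19, 24) → C = 1675
The feasible region is unbounded (it extends along (0, 1), (1, 0)), but C strictly increases along every unbounded feasible direction, so there is no improving ray and the minimum is attained at a vertex.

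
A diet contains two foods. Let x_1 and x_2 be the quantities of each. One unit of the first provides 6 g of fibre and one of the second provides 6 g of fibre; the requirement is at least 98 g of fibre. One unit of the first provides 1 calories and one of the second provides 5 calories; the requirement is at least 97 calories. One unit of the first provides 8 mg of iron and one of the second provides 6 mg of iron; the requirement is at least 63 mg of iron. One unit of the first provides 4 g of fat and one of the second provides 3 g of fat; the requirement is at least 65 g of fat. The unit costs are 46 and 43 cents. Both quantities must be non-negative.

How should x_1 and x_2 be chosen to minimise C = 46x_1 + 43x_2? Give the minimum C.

Feasible corners and C = 46x_1 + 43x_2:
  (0, 65/3) → C = 2795/3
  (97, 0) → C = 4462
  (2, 19) → C = 909
The feasible region is unbounded (it extends along (0, 1), (1, 0)), but C strictly increases along every unbounded feasible direction, so there is no improving ray and the minimum is attained at a vertex.

x_1 = 2, x_2 = 19, minimum C = 909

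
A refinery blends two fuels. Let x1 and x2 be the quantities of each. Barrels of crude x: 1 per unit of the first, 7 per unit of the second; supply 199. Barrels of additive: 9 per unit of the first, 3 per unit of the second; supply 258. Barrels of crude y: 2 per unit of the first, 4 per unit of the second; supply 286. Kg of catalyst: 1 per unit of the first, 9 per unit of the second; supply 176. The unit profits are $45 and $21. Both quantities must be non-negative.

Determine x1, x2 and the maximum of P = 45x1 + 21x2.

Corner points and P = 45x1 + 21x2:
  (0, 0) → P = 0
  (0, 176/9) → P = 1232/3
  (86/3, 0) → P = 1290
  (23, 17) → P = 1392

x1 = 23, x2 = 17, maximum P = 1392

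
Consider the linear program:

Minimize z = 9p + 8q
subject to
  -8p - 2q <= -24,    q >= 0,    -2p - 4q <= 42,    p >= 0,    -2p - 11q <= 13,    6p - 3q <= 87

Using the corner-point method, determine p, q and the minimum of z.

p = 3, q = 0, minimum z = 27

Extreme points and z = 9p + 8q:
  (3, 0) → z = 27
  (0, 12) → z = 96
  (29/2, 0) → z = 261/2
The feasible region is unbounded (it extends along (0, 1), (1, 2)), but z strictly increases along every unbounded feasible direction, so there is no improving ray and the minimum is attained at a vertex.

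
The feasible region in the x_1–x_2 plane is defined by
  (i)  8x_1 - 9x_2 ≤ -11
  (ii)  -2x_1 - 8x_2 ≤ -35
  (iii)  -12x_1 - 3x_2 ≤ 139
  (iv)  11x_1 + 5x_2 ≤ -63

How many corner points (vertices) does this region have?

Intersecting each pair of boundary lines and keeping only the points that satisfy every inequality leaves:
  (-1217/90, 349/45)
  (-679/78, 511/78)
  (-506/27, 773/27)

3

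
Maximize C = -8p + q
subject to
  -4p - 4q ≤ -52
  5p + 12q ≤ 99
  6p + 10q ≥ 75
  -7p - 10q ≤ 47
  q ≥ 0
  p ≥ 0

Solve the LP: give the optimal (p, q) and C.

p = 57/7, q = 34/7, maximum C = -422/7

Vertices and C = -8p + q:
  (57/7, 34/7) → C = -422/7
  (13, 0) → C = -104
  (99/5, 0) → C = -792/5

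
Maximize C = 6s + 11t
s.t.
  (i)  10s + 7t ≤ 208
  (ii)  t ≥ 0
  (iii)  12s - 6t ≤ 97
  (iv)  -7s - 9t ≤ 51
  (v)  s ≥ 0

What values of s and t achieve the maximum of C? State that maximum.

Extreme points and C = 6s + 11t:
  (1927/144, 763/72) → C = 7087/36
  (0, 208/7) → C = 2288/7
  (97/12, 0) → C = 97/2
  (0, 0) → C = 0

The binding constraints are 10s + 7t = 208 and s = 0.
Solving simultaneously gives s = 0, t = 208/7.

s = 0, t = 208/7, maximum C = 2288/7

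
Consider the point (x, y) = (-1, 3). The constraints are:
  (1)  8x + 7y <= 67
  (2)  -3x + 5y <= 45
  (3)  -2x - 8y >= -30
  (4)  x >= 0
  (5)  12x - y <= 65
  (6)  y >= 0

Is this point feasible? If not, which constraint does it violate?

not feasible — violates (4)

Constraint (4): x = -1, which is not ≥ 0. All other constraints are satisfied.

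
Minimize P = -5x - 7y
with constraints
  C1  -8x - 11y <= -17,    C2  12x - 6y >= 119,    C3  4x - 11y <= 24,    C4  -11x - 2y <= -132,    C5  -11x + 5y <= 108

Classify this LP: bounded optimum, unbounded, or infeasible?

unbounded

From the feasible point (103/9, 55/18), moving in the direction (6, 12) keeps every constraint satisfied while P decreases without bound.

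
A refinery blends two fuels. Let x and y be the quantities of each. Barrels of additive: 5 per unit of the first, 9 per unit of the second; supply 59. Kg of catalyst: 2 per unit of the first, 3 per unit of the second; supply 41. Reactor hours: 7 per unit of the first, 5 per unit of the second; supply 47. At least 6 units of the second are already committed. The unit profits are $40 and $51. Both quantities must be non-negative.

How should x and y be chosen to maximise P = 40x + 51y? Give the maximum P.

x = 1, y = 6, maximum P = 346

The optimum lies where 5x + 9y = 59 and y = 6.
Solving simultaneously gives x = 1, y = 6.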